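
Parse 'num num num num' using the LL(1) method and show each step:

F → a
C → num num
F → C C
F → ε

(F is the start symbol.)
Stack is shown with the top on the left.

Stack        Input              Action
--------------------------------------
F $          num num num num $  output F → C C
C C $        num num num num $  output C → num num
num num C $  num num num num $  match 'num'
num C $      num num num $      match 'num'
C $          num num $          output C → num num
num num $    num num $          match 'num'
num $        num $              match 'num'
$            $                  accept

The string is accepted.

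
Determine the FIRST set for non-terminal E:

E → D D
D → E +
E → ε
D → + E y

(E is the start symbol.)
To compute FIRST(E), examine every production with E on the left-hand side, reading each right-hand side left to right until a non-nullable symbol is reached.

FIRST sets of the other non-terminals involved (by the same procedure, iterated to a fixed point):
  FIRST(D) = { '+' }

From E → D D:
  - D is a non-terminal: add FIRST(D) \ {ε} = { '+' }
    D is not nullable, so stop
From E → ε:
  - ε-production, so ε ∈ FIRST(E)

Collecting: FIRST(E) = { '+', ε }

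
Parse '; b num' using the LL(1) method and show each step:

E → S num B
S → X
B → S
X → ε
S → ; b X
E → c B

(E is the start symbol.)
LL(1) parsing maintains a stack (initially the start symbol over $) and the input. At each step: if the stack top is a terminal, match it against the current input token; if it is a non-terminal N, replace it with the RHS of M[N, lookahead] (the unique production whose predict set contains the lookahead).

Stack is shown with the top on the left.

Stack          Input      Action
--------------------------------
E $            ; b num $  output E → S num B
S num B $      ; b num $  output S → ; b X
; b X num B $  ; b num $  match ';'
b X num B $    b num $    match 'b'
X num B $      num $      output X → ε
num B $        num $      match 'num'
B $            $          output B → S
S $            $          output S → X
X $            $          output X → ε
$              $          accept

The string is accepted.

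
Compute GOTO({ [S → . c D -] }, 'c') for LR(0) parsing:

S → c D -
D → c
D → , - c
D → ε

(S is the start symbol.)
{ [D → . , - c], [D → . c], [D → .], [S → c . D -] }

GOTO(I, 'c') = CLOSURE({ [A → αX.β] : [A → α.Xβ] ∈ I, X = 'c' })

Items with dot before 'c', with the dot advanced:
  [S → . c D -] → [S → c . D -]
Closure of the advanced items:
  [S → c . D -] has the dot before D: add [D → . c], [D → . , - c], [D → .]

GOTO = { [D → . , - c], [D → . c], [D → .], [S → c . D -] }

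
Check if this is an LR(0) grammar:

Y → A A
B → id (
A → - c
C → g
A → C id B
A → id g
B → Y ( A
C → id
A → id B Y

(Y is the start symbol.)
No. Shift-reduce conflict between [C → id .] and [A → . - c]

A grammar is LR(0) if no state in the canonical LR(0) collection has:
  - both a shift item (dot before a terminal) and a complete item (shift-reduce conflict), or
  - two or more complete items (reduce-reduce conflict; the accept item [Y' → Y .] counts as a complete item here).

Augment with Y' → Y and build the canonical LR(0) collection (I0 = CLOSURE({[Y' → . Y]}), then GOTO on every symbol after a dot until no new states appear). It has 19 states:
  I0: { [A → . - c], [A → . C id B], [A → . id B Y], [A → . id g], [C → . g], [C → . id], [Y → . A A], [Y' → . Y] }  — shift
  I1: { [A → - . c] }  — shift
  I2: { [A → . - c], [A → . C id B], [A → . id B Y], [A → . id g], [C → . g], [C → . id], [Y → A . A] }  — shift
  I3: { [A → C . id B] }  — shift
  I4: { [Y' → Y .] }  — accept
  I5: { [C → g .] }  — reduce
  I6: { [A → . - c], [A → . C id B], [A → . id B Y], [A → . id g], [A → id . B Y], [A → id . g], [B → . Y ( A], [B → . id (], [C → . g], [C → . id], [C → id .], [Y → . A A] }  — shift, reduce
  I7: { [A → . - c], [A → . C id B], [A → . id B Y], [A → . id g], [A → id B . Y], [C → . g], [C → . id], [Y → . A A] }  — shift
  I8: { [B → Y . ( A] }  — shift
  I9: { [A → id g .], [C → g .] }  — 2 reduces
  I10: { [A → . - c], [A → . C id B], [A → . id B Y], [A → . id g], [A → id . B Y], [A → id . g], [B → . Y ( A], [B → . id (], [B → id . (], [C → . g], [C → . id], [C → id .], [Y → . A A] }  — shift, reduce
  I11: { [B → id ( .] }  — reduce
  I12: { [A → . - c], [A → . C id B], [A → . id B Y], [A → . id g], [B → Y ( . A], [C → . g], [C → . id] }  — shift
  I13: { [B → Y ( A .] }  — reduce
  I14: { [A → id B Y .] }  — reduce
  I15: { [A → . - c], [A → . C id B], [A → . id B Y], [A → . id g], [A → C id . B], [B → . Y ( A], [B → . id (], [C → . g], [C → . id], [Y → . A A] }  — shift
  I16: { [A → C id B .] }  — reduce
  I17: { [Y → A A .] }  — reduce
  I18: { [A → - c .] }  — reduce

Conflict in state I6:
  Shift-reduce conflict between [C → id .] and [A → . - c]
So the grammar is NOT LR(0).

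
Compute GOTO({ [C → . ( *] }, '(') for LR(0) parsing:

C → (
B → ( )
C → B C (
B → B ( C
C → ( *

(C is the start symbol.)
{ [C → ( . *] }

GOTO(I, '(') = CLOSURE({ [A → αX.β] : [A → α.Xβ] ∈ I, X = '(' })

Items with dot before '(', with the dot advanced:
  [C → . ( *] → [C → ( . *]
Closure adds nothing (no advanced item has the dot before a non-terminal).

GOTO = { [C → ( . *] }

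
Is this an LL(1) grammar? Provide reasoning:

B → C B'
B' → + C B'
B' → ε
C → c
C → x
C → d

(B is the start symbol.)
Relevant sets:
  FOLLOW(B') = { $ }

For B':
  PREDICT(B' → '+' C B') = { '+' }
  PREDICT(B' → ε) = { $ }
For C:
  PREDICT(C → c) = { 'c' }
  PREDICT(C → x) = { 'x' }
  PREDICT(C → d) = { 'd' }
B has a single production, so nothing to check there.

All predict sets are disjoint. The grammar IS LL(1).

Answer: Yes, the grammar is LL(1).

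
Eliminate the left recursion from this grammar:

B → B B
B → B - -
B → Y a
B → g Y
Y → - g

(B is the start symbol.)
B is directly left-recursive. The standard transformation for
  A → A α₁ | ... | A α_m | β₁ | ... | β_n
is
  A  → β₁ A' | ... | β_n A'
  A' → α₁ A' | ... | α_m A' | ε

B → Y a becomes B → Y a B'
B → g Y becomes B → g Y B'
B → B B becomes B' → B B'
B → B - - becomes B' → - - B'
Add B' → ε

Productions for other non-terminals are unchanged:
  Y → - g

Resulting grammar:
B → Y a B'
B → g Y B'
B' → B B'
B' → - - B'
B' → ε
Y → - g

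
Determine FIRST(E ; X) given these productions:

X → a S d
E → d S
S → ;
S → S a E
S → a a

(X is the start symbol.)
FIRST sets of the non-terminals involved (from the grammar, by fixed-point iteration):
  FIRST(E) = { 'd' }

To compute FIRST(E ; X), process the symbols left to right:
Symbol E is a non-terminal. Add FIRST(E) \ {ε} = { 'd' }
E is not nullable (ε ∉ FIRST(E)), so stop here.
FIRST(E ; X) = { 'd' }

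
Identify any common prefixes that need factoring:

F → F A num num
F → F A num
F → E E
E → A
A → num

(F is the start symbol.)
Yes, F has productions with common prefix 'F A num'

Left-factoring is needed when two productions for the same non-terminal
share a common prefix on the right-hand side.

Productions for F:
  F → F A num num
  F → F A num
  F → E E

Found common prefix 'F A num' in productions for F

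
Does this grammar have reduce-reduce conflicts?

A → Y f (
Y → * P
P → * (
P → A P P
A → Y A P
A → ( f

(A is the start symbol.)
Augment with A' → A and build the canonical LR(0) collection (I0 = CLOSURE({[A' → . A]}), then GOTO on every symbol after a dot until no new states appear). It has 16 states:
  I0: { [A → . ( f], [A → . Y A P], [A → . Y f (], [A' → . A], [Y → . * P] }  — shift
  I1: { [A → ( . f] }  — shift
  I2: { [A → . ( f], [A → . Y A P], [A → . Y f (], [P → . * (], [P → . A P P], [Y → * . P], [Y → . * P] }  — shift
  I3: { [A' → A .] }  — accept
  I4: { [A → . ( f], [A → . Y A P], [A → . Y f (], [A → Y . A P], [A → Y . f (], [Y → . * P] }  — shift
  I5: { [A → . ( f], [A → . Y A P], [A → . Y f (], [A → Y A . P], [P → . * (], [P → . A P P], [Y → . * P] }  — shift
  I6: { [A → Y f . (] }  — shift
  I7: { [A → Y f ( .] }  — reduce
  I8: { [A → . ( f], [A → . Y A P], [A → . Y f (], [P → * . (], [P → . * (], [P → . A P P], [Y → * . P], [Y → . * P] }  — shift
  I9: { [A → . ( f], [A → . Y A P], [A → . Y f (], [P → . * (], [P → . A P P], [P → A . P P], [Y → . * P] }  — shift
  I10: { [A → Y A P .] }  — reduce
  I11: { [A → . ( f], [A → . Y A P], [A → . Y f (], [P → . * (], [P → . A P P], [P → A P . P], [Y → . * P] }  — shift
  I12: { [P → A P P .] }  — reduce
  I13: { [A → ( . f], [P → * ( .] }  — shift, reduce
  I14: { [Y → * P .] }  — reduce
  I15: { [A → ( f .] }  — reduce

No state contains more than one complete item.

Answer: No reduce-reduce conflicts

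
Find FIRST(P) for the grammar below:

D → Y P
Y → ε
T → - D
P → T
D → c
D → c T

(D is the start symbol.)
{ '-' }

To compute FIRST(P), examine every production with P on the left-hand side, reading each right-hand side left to right until a non-nullable symbol is reached.

FIRST sets of the other non-terminals involved (by the same procedure, iterated to a fixed point):
  FIRST(T) = { '-' }

From P → T:
  - T is a non-terminal: add FIRST(T) \ {ε} = { '-' }
    T is not nullable, so stop

Collecting: FIRST(P) = { '-' }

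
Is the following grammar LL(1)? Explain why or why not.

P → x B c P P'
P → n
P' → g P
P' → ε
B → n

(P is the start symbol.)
Relevant sets:
  FOLLOW(P') = { $, 'g' }

For P:
  PREDICT(P → x B c P P') = { 'x' }
  PREDICT(P → n) = { 'n' }
For P':
  PREDICT(P' → g P) = { 'g' }
  PREDICT(P' → ε) = { $, 'g' }
B has a single production, so nothing to check there.

Conflict found: Predict set conflict for P': { 'g' }
The grammar is NOT LL(1).

Answer: No. Predict set conflict for P': { 'g' }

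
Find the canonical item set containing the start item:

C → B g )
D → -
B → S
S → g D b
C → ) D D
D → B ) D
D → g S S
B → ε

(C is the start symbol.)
First, augment the grammar with C' → C
I₀ = CLOSURE({ [C' → . C] }):
  [C' → . C] has the dot before C: add [C → . B g )], [C → . ) D D]
  [C → . B g )] has the dot before B: add [B → . S], [B → .]
  [B → . S] has the dot before S: add [S → . g D b]
No further items can be added.

I₀ = { [B → . S], [B → .], [C → . ) D D], [C → . B g )], [C' → . C], [S → . g D b] }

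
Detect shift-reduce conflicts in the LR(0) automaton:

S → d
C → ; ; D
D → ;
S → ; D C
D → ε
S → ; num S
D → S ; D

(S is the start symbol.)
Augment with S' → S and build the canonical LR(0) collection (I0 = CLOSURE({[S' → . S]}), then GOTO on every symbol after a dot until no new states appear). It has 15 states:
  I0: { [S → . ; D C], [S → . ; num S], [S → . d], [S' → . S] }  — shift
  I1: { [D → . ;], [D → . S ; D], [D → .], [S → . ; D C], [S → . ; num S], [S → . d], [S → ; . D C], [S → ; . num S] }  — shift, reduce
  I2: { [S' → S .] }  — accept
  I3: { [S → d .] }  — reduce
  I4: { [D → . ;], [D → . S ; D], [D → .], [D → ; .], [S → . ; D C], [S → . ; num S], [S → . d], [S → ; . D C], [S → ; . num S] }  — shift, 2 reduces
  I5: { [C → . ; ; D], [S → ; D . C] }  — shift
  I6: { [D → S . ; D] }  — shift
  I7: { [S → . ; D C], [S → . ; num S], [S → . d], [S → ; num . S] }  — shift
  I8: { [S → ; num S .] }  — reduce
  I9: { [D → . ;], [D → . S ; D], [D → .], [D → S ; . D], [S → . ; D C], [S → . ; num S], [S → . d] }  — shift, reduce
  I10: { [D → S ; D .] }  — reduce
  I11: { [C → ; . ; D] }  — shift
  I12: { [S → ; D C .] }  — reduce
  I13: { [C → ; ; . D], [D → . ;], [D → . S ; D], [D → .], [S → . ; D C], [S → . ; num S], [S → . d] }  — shift, reduce
  I14: { [C → ; ; D .] }  — reduce

I1 contains reduce item [D → .] and shift items [D → . ;], [S → . ; D C], [S → . ; num S], [S → ; . num S], [S → . d] — shift-reduce conflict.
I4 contains reduce items [D → .], [D → ; .] and shift items [D → . ;], [S → . ; D C], [S → . ; num S], [S → ; . num S], [S → . d] — shift-reduce conflict.
I9 contains reduce item [D → .] and shift items [D → . ;], [S → . ; D C], [S → . ; num S], [S → . d] — shift-reduce conflict.
I13 contains reduce item [D → .] and shift items [D → . ;], [S → . ; D C], [S → . ; num S], [S → . d] — shift-reduce conflict.

Answer: Yes — I1: [D → .] vs [D → . ;]; I4: [D → .] vs [D → . ;]; I9: [D → .] vs [D → . ;]; I13: [D → .] vs [D → . ;]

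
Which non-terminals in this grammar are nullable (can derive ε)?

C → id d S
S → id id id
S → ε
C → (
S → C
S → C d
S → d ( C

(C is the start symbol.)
A non-terminal is nullable if it can derive ε (the empty string): either it has an ε-production, or it has a production whose right-hand side consists entirely of nullable non-terminals.

ε-productions: S → ε
So S is immediately nullable.
No further non-terminal can be added: every production for the remaining non-terminals contains a terminal or a non-nullable non-terminal.
Nullable = { 'S' }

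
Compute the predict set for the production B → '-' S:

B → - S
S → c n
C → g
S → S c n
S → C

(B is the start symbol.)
{ '-' }

PREDICT(B → '-' S) = (FIRST(RHS) \ {ε}) ∪ (FOLLOW(B) if ε ∈ FIRST(RHS), i.e. RHS ⇒* ε)
FIRST('-' S) = { '-' }
ε ∉ FIRST('-' S), so FOLLOW(B) is not added.
PREDICT(B → '-' S) = { '-' }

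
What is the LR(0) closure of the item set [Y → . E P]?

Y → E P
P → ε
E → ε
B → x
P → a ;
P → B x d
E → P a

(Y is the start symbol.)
To compute CLOSURE, for each item [A → α.Bβ] where B is a non-terminal, add [B → .γ] for all productions B → γ; repeat for the newly added items until nothing changes.

Start with: [Y → . E P]
  [Y → . E P] has the dot before E: add [E → .], [E → . P a]
  [E → . P a] has the dot before P: add [P → .], [P → . a ;], [P → . B x d]
  [P → . B x d] has the dot before B: add [B → . x]
No further items can be added.

CLOSURE = { [B → . x], [E → . P a], [E → .], [P → . B x d], [P → . a ;], [P → .], [Y → . E P] }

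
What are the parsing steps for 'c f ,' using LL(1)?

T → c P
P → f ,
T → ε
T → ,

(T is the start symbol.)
Stack is shown with the top on the left.

Stack  Input    Action
----------------------
T $    c f , $  output T → c P
c P $  c f , $  match 'c'
P $    f , $    output P → f ,
f , $  f , $    match 'f'
, $    , $      match ','
$      $        accept

The string is accepted.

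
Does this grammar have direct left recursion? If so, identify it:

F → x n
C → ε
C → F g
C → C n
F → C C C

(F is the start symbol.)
Yes, C is left-recursive

Direct left recursion occurs when N → N α for some non-terminal N (the right-hand side begins with the left-hand side itself).

F → x n: starts with x
C → ε: starts with ε
C → F g: starts with F
C → C n: LEFT RECURSIVE (starts with C)
F → C C C: starts with C

The grammar has direct left recursion on: C.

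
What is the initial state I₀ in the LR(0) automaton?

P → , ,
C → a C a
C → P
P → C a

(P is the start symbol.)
First, augment the grammar with P' → P
I₀ = CLOSURE({ [P' → . P] }):
  [P' → . P] has the dot before P: add [P → . , ,], [P → . C a]
  [P → . C a] has the dot before C: add [C → . a C a], [C → . P]
No further items can be added.

I₀ = { [C → . P], [C → . a C a], [P → . , ,], [P → . C a], [P' → . P] }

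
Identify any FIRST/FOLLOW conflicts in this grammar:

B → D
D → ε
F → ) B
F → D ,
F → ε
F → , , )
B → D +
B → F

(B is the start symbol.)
A FIRST/FOLLOW conflict occurs when a non-terminal N has a nullable alternative N → β (β ⇒* ε) and another alternative N → α with FIRST(α) ∩ FOLLOW(N) ≠ ∅: on such a lookahead the parser cannot decide between expanding α and letting N vanish via β.

Nullable non-terminals: B, D, F.
FIRST sets used below: FIRST(D) = { ε }, FIRST(F) = { ')', ',', ε }

B: nullable alternative(s) B → D, B → F; FOLLOW(B) = { $ }
  B → D: FIRST \ {ε} = { } — disjoint from FOLLOW(B)
  B → D +: FIRST \ {ε} = { '+' } — disjoint from FOLLOW(B)
  B → F: FIRST \ {ε} = { ')', ',' } — disjoint from FOLLOW(B)
D has a nullable alternative but only one production, so nothing to check.

F: nullable alternative(s) F → ε; FOLLOW(F) = { $ }
  F → ) B: FIRST \ {ε} = { ')' } — disjoint from FOLLOW(F)
  F → D ,: FIRST \ {ε} = { ',' } — disjoint from FOLLOW(F)
  F → ε: FIRST \ {ε} = { } — this is the only nullable alternative, skip
  F → , , ): FIRST \ {ε} = { ',' } — disjoint from FOLLOW(F)

No FIRST/FOLLOW conflicts found.

Answer: No FIRST/FOLLOW conflicts.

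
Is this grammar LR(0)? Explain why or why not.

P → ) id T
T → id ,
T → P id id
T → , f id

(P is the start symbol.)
Yes, the grammar is LR(0)

A grammar is LR(0) if no state in the canonical LR(0) collection has:
  - both a shift item (dot before a terminal) and a complete item (shift-reduce conflict), or
  - two or more complete items (reduce-reduce conflict; the accept item [P' → P .] counts as a complete item here).

Augment with P' → P and build the canonical LR(0) collection (I0 = CLOSURE({[P' → . P]}), then GOTO on every symbol after a dot until no new states appear). It has 13 states:
  I0: { [P → . ) id T], [P' → . P] }  — shift
  I1: { [P → ) . id T] }  — shift
  I2: { [P' → P .] }  — accept
  I3: { [P → ) id . T], [P → . ) id T], [T → . , f id], [T → . P id id], [T → . id ,] }  — shift
  I4: { [T → , . f id] }  — shift
  I5: { [T → P . id id] }  — shift
  I6: { [P → ) id T .] }  — reduce
  I7: { [T → id . ,] }  — shift
  I8: { [T → id , .] }  — reduce
  I9: { [T → P id . id] }  — shift
  I10: { [T → P id id .] }  — reduce
  I11: { [T → , f . id] }  — shift
  I12: { [T → , f id .] }  — reduce

Every state is either a pure shift/goto state or contains exactly one complete item and nothing to shift — no conflicts. The grammar is LR(0).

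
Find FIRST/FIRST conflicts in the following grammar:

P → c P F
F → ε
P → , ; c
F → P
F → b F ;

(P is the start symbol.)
No FIRST/FIRST conflicts.

A FIRST/FIRST conflict occurs when two productions N → α and N → β for the same non-terminal have FIRST(α) ∩ FIRST(β) ≠ ∅ (with ε ∈ FIRST of a nullable right-hand side, so two nullable alternatives also conflict).

FIRST sets of the non-terminals at (or reachable through a nullable prefix from) the front of some alternative:
  FIRST(P) = { ',', 'c' }

Productions for P:
  P → c P F: FIRST = { 'c' }
  P → , ; c: FIRST = { ',' }
Productions for F:
  F → ε: FIRST = { ε }
  F → P: FIRST = { ',', 'c' }
  F → b F ;: FIRST = { 'b' }

All alternatives of each non-terminal have pairwise disjoint FIRST sets.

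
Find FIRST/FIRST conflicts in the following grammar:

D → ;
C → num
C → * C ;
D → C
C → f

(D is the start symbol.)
A FIRST/FIRST conflict occurs when two productions N → α and N → β for the same non-terminal have FIRST(α) ∩ FIRST(β) ≠ ∅ (with ε ∈ FIRST of a nullable right-hand side, so two nullable alternatives also conflict).

FIRST sets of the non-terminals at (or reachable through a nullable prefix from) the front of some alternative:
  FIRST(C) = { '*', 'f', 'num' }

Productions for D:
  D → ;: FIRST = { ';' }
  D → C: FIRST = { '*', 'f', 'num' }
Productions for C:
  C → num: FIRST = { 'num' }
  C → * C ;: FIRST = { '*' }
  C → f: FIRST = { 'f' }

All alternatives of each non-terminal have pairwise disjoint FIRST sets.

Answer: No FIRST/FIRST conflicts.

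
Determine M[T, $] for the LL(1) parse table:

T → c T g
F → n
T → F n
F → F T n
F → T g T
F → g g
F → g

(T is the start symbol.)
To find M[T, $], we find productions for T where $ is in the predict set (PREDICT(N → α) = (FIRST(α) \ {ε}) ∪ (FOLLOW(N) if α ⇒* ε)).

Relevant sets:
  FIRST(F) = { 'c', 'g', 'n' }

T → c T g: PREDICT = { 'c' }
T → F n: PREDICT = { 'c', 'g', 'n' }

M[T, $] is empty (no production applies)

Answer: Empty (error entry)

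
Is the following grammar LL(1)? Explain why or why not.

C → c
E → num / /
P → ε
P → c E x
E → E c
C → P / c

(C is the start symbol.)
Relevant sets:
  FIRST(P) = { 'c', ε }
  FIRST(E) = { 'num' }
  FOLLOW(P) = { '/' }

For C:
  PREDICT(C → c) = { 'c' }
  PREDICT(C → P '/' c) = { '/', 'c' }
For E:
  PREDICT(E → num '/' '/') = { 'num' }
  PREDICT(E → E c) = { 'num' }
For P:
  PREDICT(P → ε) = { '/' }
  PREDICT(P → c E x) = { 'c' }

Conflict found: Predict set conflict for C: { 'c' }
The grammar is NOT LL(1).

Answer: No. Predict set conflict for C: { 'c' }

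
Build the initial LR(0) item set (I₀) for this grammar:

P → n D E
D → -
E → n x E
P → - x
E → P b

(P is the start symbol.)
{ [P → . - x], [P → . n D E], [P' → . P] }

First, augment the grammar with P' → P
I₀ = CLOSURE({ [P' → . P] }):
  [P' → . P] has the dot before P: add [P → . n D E], [P → . - x]
No further items can be added.

I₀ = { [P → . - x], [P → . n D E], [P' → . P] }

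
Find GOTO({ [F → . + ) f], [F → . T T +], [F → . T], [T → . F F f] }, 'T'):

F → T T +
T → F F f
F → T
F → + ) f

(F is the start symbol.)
{ [F → . + ) f], [F → . T T +], [F → . T], [F → T . T +], [F → T .], [T → . F F f] }

GOTO(I, 'T') = CLOSURE({ [A → αX.β] : [A → α.Xβ] ∈ I, X = 'T' })

Items with dot before 'T', with the dot advanced:
  [F → . T] → [F → T .]
  [F → . T T +] → [F → T . T +]
Closure of the advanced items:
  [F → T . T +] has the dot before T: add [T → . F F f]
  [T → . F F f] has the dot before F: add [F → . T T +], [F → . T], [F → . + ) f]

GOTO = { [F → . + ) f], [F → . T T +], [F → . T], [F → T . T +], [F → T .], [T → . F F f] }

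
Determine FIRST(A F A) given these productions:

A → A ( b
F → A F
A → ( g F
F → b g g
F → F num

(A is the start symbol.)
{ '(' }

FIRST sets of the non-terminals involved (from the grammar, by fixed-point iteration):
  FIRST(A) = { '(' }

To compute FIRST(A F A), process the symbols left to right:
Symbol A is a non-terminal. Add FIRST(A) \ {ε} = { '(' }
A is not nullable (ε ∉ FIRST(A)), so stop here.
FIRST(A F A) = { '(' }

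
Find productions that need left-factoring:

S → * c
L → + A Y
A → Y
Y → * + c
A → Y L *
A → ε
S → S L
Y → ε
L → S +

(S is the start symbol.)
Left-factoring is needed when two productions for the same non-terminal
share a common prefix on the right-hand side.

Productions for S:
  S → * c
  S → S L
Productions for L:
  L → + A Y
  L → S +
Productions for A:
  A → Y
  A → Y L *
  A → ε
Productions for Y:
  Y → * + c
  Y → ε

Found common prefix 'Y' in productions for A

Answer: Yes, A has productions with common prefix 'Y'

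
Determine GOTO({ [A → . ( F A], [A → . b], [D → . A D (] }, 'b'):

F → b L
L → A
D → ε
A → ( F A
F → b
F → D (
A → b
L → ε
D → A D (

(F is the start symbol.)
GOTO(I, 'b') = CLOSURE({ [A → αX.β] : [A → α.Xβ] ∈ I, X = 'b' })

Items with dot before 'b', with the dot advanced:
  [A → . b] → [A → b .]
Closure adds nothing (no advanced item has the dot before a non-terminal).

GOTO = { [A → b .] }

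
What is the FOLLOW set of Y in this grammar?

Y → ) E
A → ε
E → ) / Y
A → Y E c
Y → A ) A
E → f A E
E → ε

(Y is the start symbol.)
{ $, ')', 'c', 'f' }

To compute FOLLOW(Y), find every occurrence of Y on a right-hand side N → α Y β: add FIRST(β) \ {ε}, and if β is empty or nullable also add FOLLOW(N). Iterate to a fixed point.

Y is the start symbol, so $ ∈ FOLLOW(Y).
In E → ) / Y: Y is at the end, add FOLLOW(E)
In A → Y E c: Y is followed by E c, add FIRST(E c) \ {ε} = { ')', 'c', 'f' }

The FOLLOW sets referred to above (computed the same way, to a fixed point):
  FOLLOW(E) = { $, ')', 'c', 'f' }

Taking the union: FOLLOW(Y) = { $, ')', 'c', 'f' }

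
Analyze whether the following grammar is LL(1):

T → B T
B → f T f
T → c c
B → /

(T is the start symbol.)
A grammar is LL(1) if for each non-terminal N with multiple productions, the predict sets of those productions are pairwise disjoint, where PREDICT(N → α) = (FIRST(α) \ {ε}) ∪ (FOLLOW(N) if α ⇒* ε).

Relevant sets:
  FIRST(B) = { '/', 'f' }

For T:
  PREDICT(T → B T) = { '/', 'f' }
  PREDICT(T → c c) = { 'c' }
For B:
  PREDICT(B → f T f) = { 'f' }
  PREDICT(B → '/') = { '/' }

All predict sets are disjoint. The grammar IS LL(1).

Answer: Yes, the grammar is LL(1).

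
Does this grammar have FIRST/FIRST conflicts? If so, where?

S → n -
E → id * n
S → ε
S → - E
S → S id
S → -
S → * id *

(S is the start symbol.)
Yes. S → n '-' / S → S id on { 'n' }; S → '-' E / S → S id on { '-' }; S → '-' E / S → '-' on { '-' }; S → S id / S → '-' on { '-' }; S → S id / S → '*' id '*' on { '*' }

FIRST sets of the non-terminals at (or reachable through a nullable prefix from) the front of some alternative:
  FIRST(S) = { '*', '-', 'id', 'n', ε }

Productions for S:
  S → n -: FIRST = { 'n' }
  S → ε: FIRST = { ε }
  S → - E: FIRST = { '-' }
  S → S id: FIRST = { '*', '-', 'id', 'n' }
  S → -: FIRST = { '-' }
  S → * id *: FIRST = { '*' }
E has only one production, so no FIRST/FIRST conflict is possible there.

Conflict for S: S → n - and S → S id
  Overlap: { 'n' }
Conflict for S: S → - E and S → S id
  Overlap: { '-' }
Conflict for S: S → - E and S → -
  Overlap: { '-' }
Conflict for S: S → S id and S → -
  Overlap: { '-' }
Conflict for S: S → S id and S → * id *
  Overlap: { '*' }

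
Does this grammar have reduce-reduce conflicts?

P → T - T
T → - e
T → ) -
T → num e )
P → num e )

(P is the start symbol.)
Yes — I7: [P → num e ) .] vs [T → num e ) .]

Augment with P' → P and build the canonical LR(0) collection (I0 = CLOSURE({[P' → . P]}), then GOTO on every symbol after a dot until no new states appear). It has 15 states:
  I0: { [P → . T - T], [P → . num e )], [P' → . P], [T → . ) -], [T → . - e], [T → . num e )] }  — shift
  I1: { [T → ) . -] }  — shift
  I2: { [T → - . e] }  — shift
  I3: { [P' → P .] }  — accept
  I4: { [P → T . - T] }  — shift
  I5: { [P → num . e )], [T → num . e )] }  — shift
  I6: { [P → num e . )], [T → num e . )] }  — shift
  I7: { [P → num e ) .], [T → num e ) .] }  — 2 reduces
  I8: { [P → T - . T], [T → . ) -], [T → . - e], [T → . num e )] }  — shift
  I9: { [P → T - T .] }  — reduce
  I10: { [T → num . e )] }  — shift
  I11: { [T → num e . )] }  — shift
  I12: { [T → num e ) .] }  — reduce
  I13: { [T → - e .] }  — reduce
  I14: { [T → ) - .] }  — reduce

I7 contains complete items [P → num e ) .], [T → num e ) .] — reduce-reduce conflict.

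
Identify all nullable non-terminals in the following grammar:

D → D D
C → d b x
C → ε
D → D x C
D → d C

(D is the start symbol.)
ε-productions: C → ε
So C is immediately nullable.
No further non-terminal can be added: every production for the remaining non-terminals contains a terminal or a non-nullable non-terminal.
Nullable = { 'C' }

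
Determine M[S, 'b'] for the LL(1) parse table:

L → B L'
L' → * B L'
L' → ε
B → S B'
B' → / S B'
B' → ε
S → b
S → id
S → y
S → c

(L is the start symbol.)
S → b

To find M[S, 'b'], we find productions for S where 'b' is in the predict set (PREDICT(N → α) = (FIRST(α) \ {ε}) ∪ (FOLLOW(N) if α ⇒* ε)).

S → b: PREDICT = { 'b' }
  'b' is in predict set, so this production goes in M[S, 'b']
S → id: PREDICT = { 'id' }
S → y: PREDICT = { 'y' }
S → c: PREDICT = { 'c' }

M[S, 'b'] = S → b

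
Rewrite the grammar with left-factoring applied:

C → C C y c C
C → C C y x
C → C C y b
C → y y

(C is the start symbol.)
C → C C y C'
C' → c C
C' → x
C' → b
C → y y

Left-factoring transforms A → αβ₁ | αβ₂ into A → αA' and A' → β₁ | β₂
(α is the longest common prefix among the alternatives). Repeat until
no nonterminal has two alternatives with a common prefix.

Round 1: C has alternatives sharing prefix 'C C y'. Introduce C': C → C C y C'
  Add: C' → c C
  Add: C' → x
  Add: C' → b

No remaining common prefixes — done.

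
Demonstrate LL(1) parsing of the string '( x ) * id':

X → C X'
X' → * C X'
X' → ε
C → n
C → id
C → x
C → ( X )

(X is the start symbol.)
LL(1) parsing maintains a stack (initially the start symbol over $) and the input. At each step: if the stack top is a terminal, match it against the current input token; if it is a non-terminal N, replace it with the RHS of M[N, lookahead] (the unique production whose predict set contains the lookahead).

Stack is shown with the top on the left.

Stack        Input         Action
---------------------------------
X $          ( x ) * id $  output X → C X'
C X' $       ( x ) * id $  output C → ( X )
( X ) X' $   ( x ) * id $  match '('
X ) X' $     x ) * id $    output X → C X'
C X' ) X' $  x ) * id $    output C → x
x X' ) X' $  x ) * id $    match 'x'
X' ) X' $    ) * id $      output X' → ε
) X' $       ) * id $      match ')'
X' $         * id $        output X' → * C X'
* C X' $     * id $        match '*'
C X' $       id $          output C → id
id X' $      id $          match 'id'
X' $         $             output X' → ε
$            $             accept

The string is accepted.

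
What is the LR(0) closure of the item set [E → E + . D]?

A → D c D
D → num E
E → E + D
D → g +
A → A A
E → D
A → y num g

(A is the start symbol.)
{ [D → . g +], [D → . num E], [E → E + . D] }

To compute CLOSURE, for each item [A → α.Bβ] where B is a non-terminal, add [B → .γ] for all productions B → γ; repeat for the newly added items until nothing changes.

Start with: [E → E + . D]
  [E → E + . D] has the dot before D: add [D → . num E], [D → . g +]
No further items can be added.

CLOSURE = { [D → . g +], [D → . num E], [E → E + . D] }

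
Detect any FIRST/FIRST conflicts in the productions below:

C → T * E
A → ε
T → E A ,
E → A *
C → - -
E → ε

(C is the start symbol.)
No FIRST/FIRST conflicts.

A FIRST/FIRST conflict occurs when two productions N → α and N → β for the same non-terminal have FIRST(α) ∩ FIRST(β) ≠ ∅ (with ε ∈ FIRST of a nullable right-hand side, so two nullable alternatives also conflict).

FIRST sets of the non-terminals at (or reachable through a nullable prefix from) the front of some alternative:
  FIRST(T) = { '*', ',' }
  FIRST(A) = { ε }

Productions for C:
  C → T * E: FIRST = { '*', ',' }
  C → - -: FIRST = { '-' }
Productions for E:
  E → A *: FIRST = { '*' }
  E → ε: FIRST = { ε }
A, T have only one production, so no FIRST/FIRST conflict is possible there.

All alternatives of each non-terminal have pairwise disjoint FIRST sets.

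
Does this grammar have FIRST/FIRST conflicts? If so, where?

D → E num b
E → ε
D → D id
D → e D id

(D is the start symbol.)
A FIRST/FIRST conflict occurs when two productions N → α and N → β for the same non-terminal have FIRST(α) ∩ FIRST(β) ≠ ∅ (with ε ∈ FIRST of a nullable right-hand side, so two nullable alternatives also conflict).

FIRST sets of the non-terminals at (or reachable through a nullable prefix from) the front of some alternative:
  FIRST(E) = { ε }
  FIRST(D) = { 'e', 'num' }

Productions for D:
  D → E num b: FIRST = { 'num' }
  D → D id: FIRST = { 'e', 'num' }
  D → e D id: FIRST = { 'e' }
E has only one production, so no FIRST/FIRST conflict is possible there.

Conflict for D: D → E num b and D → D id
  Overlap: { 'num' }
Conflict for D: D → D id and D → e D id
  Overlap: { 'e' }

Answer: Yes. D → E num b / D → D id on { 'num' }; D → D id / D → e D id on { 'e' }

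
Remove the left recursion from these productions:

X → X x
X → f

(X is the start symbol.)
X is directly left-recursive. The standard transformation for
  A → A α₁ | ... | A α_m | β₁ | ... | β_n
is
  A  → β₁ A' | ... | β_n A'
  A' → α₁ A' | ... | α_m A' | ε

X → f becomes X → f X'
X → X x becomes X' → x X'
Add X' → ε

Resulting grammar:
X → f X'
X' → x X'
X' → ε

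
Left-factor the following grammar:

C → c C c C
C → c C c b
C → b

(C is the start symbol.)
Left-factoring transforms A → αβ₁ | αβ₂ into A → αA' and A' → β₁ | β₂
(α is the longest common prefix among the alternatives). Repeat until
no nonterminal has two alternatives with a common prefix.

Round 1: C has alternatives sharing prefix 'c C c'. Introduce C': C → c C c C'
  Add: C' → C
  Add: C' → b

No remaining common prefixes — done.

Resulting grammar:
C → c C c C'
C' → C
C' → b
C → b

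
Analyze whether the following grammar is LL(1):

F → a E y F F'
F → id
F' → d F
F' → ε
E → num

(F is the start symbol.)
No. Predict set conflict for F': { 'd' }

A grammar is LL(1) if for each non-terminal N with multiple productions, the predict sets of those productions are pairwise disjoint, where PREDICT(N → α) = (FIRST(α) \ {ε}) ∪ (FOLLOW(N) if α ⇒* ε).

Relevant sets:
  FOLLOW(F') = { $, 'd' }

For F:
  PREDICT(F → a E y F F') = { 'a' }
  PREDICT(F → id) = { 'id' }
For F':
  PREDICT(F' → d F) = { 'd' }
  PREDICT(F' → ε) = { $, 'd' }
E has a single production, so nothing to check there.

Conflict found: Predict set conflict for F': { 'd' }
The grammar is NOT LL(1).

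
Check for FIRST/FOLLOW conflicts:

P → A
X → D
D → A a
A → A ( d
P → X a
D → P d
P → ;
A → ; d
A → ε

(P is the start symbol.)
Yes. P → X a with FOLLOW(P) on { 'd' }; A → A '(' d with FOLLOW(A) on { '(' }

A FIRST/FOLLOW conflict occurs when a non-terminal N has a nullable alternative N → β (β ⇒* ε) and another alternative N → α with FIRST(α) ∩ FOLLOW(N) ≠ ∅: on such a lookahead the parser cannot decide between expanding α and letting N vanish via β.

Nullable non-terminals: A, P.
FIRST sets used below: FIRST(A) = { '(', ';', ε }, FIRST(X) = { '(', ';', 'a', 'd' }

A: nullable alternative(s) A → ε; FOLLOW(A) = { $, '(', 'a', 'd' }
  A → A ( d: FIRST \ {ε} = { '(', ';' } — overlaps FOLLOW(A) on { '(' }: CONFLICT
  A → ; d: FIRST \ {ε} = { ';' } — disjoint from FOLLOW(A)
  A → ε: FIRST \ {ε} = { } — this is the only nullable alternative, skip

P: nullable alternative(s) P → A; FOLLOW(P) = { $, 'd' }
  P → A: FIRST \ {ε} = { '(', ';' } — this is the only nullable alternative, skip
  P → X a: FIRST \ {ε} = { '(', ';', 'a', 'd' } — overlaps FOLLOW(P) on { 'd' }: CONFLICT
  P → ;: FIRST \ {ε} = { ';' } — disjoint from FOLLOW(P)

D, X have no nullable alternative, so no FIRST/FOLLOW check is needed there.

So the grammar has 2 FIRST/FOLLOW conflicts (marked CONFLICT above).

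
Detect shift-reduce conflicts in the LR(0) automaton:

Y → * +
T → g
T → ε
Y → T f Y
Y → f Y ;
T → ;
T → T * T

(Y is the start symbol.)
Augment with Y' → Y and build the canonical LR(0) collection (I0 = CLOSURE({[Y' → . Y]}), then GOTO on every symbol after a dot until no new states appear). It has 14 states:
  I0: { [T → . ;], [T → . T * T], [T → . g], [T → .], [Y → . * +], [Y → . T f Y], [Y → . f Y ;], [Y' → . Y] }  — shift, reduce
  I1: { [Y → * . +] }  — shift
  I2: { [T → ; .] }  — reduce
  I3: { [T → T . * T], [Y → T . f Y] }  — shift
  I4: { [Y' → Y .] }  — accept
  I5: { [T → . ;], [T → . T * T], [T → . g], [T → .], [Y → . * +], [Y → . T f Y], [Y → . f Y ;], [Y → f . Y ;] }  — shift, reduce
  I6: { [T → g .] }  — reduce
  I7: { [Y → f Y . ;] }  — shift
  I8: { [Y → f Y ; .] }  — reduce
  I9: { [T → . ;], [T → . T * T], [T → . g], [T → .], [T → T * . T] }  — shift, reduce
  I10: { [T → . ;], [T → . T * T], [T → . g], [T → .], [Y → . * +], [Y → . T f Y], [Y → . f Y ;], [Y → T f . Y] }  — shift, reduce
  I11: { [Y → T f Y .] }  — reduce
  I12: { [T → T * T .], [T → T . * T] }  — shift, reduce
  I13: { [Y → * + .] }  — reduce

I0 contains reduce item [T → .] and shift items [T → . ;], [T → . g], [Y → . * +], [Y → . f Y ;] — shift-reduce conflict.
I5 contains reduce item [T → .] and shift items [T → . ;], [T → . g], [Y → . * +], [Y → . f Y ;] — shift-reduce conflict.
I9 contains reduce item [T → .] and shift items [T → . ;], [T → . g] — shift-reduce conflict.
I10 contains reduce item [T → .] and shift items [T → . ;], [T → . g], [Y → . * +], [Y → . f Y ;] — shift-reduce conflict.
I12 contains reduce item [T → T * T .] and shift item [T → T . * T] — shift-reduce conflict.

Answer: Yes — I0: [T → .] vs [T → . ;]; I5: [T → .] vs [T → . ;]; I9: [T → .] vs [T → . ;]; I10: [T → .] vs [T → . ;]; I12: [T → T * T .] vs [T → T . * T]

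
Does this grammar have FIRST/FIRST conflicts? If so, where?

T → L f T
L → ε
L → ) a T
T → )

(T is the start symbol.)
FIRST sets of the non-terminals at (or reachable through a nullable prefix from) the front of some alternative:
  FIRST(L) = { ')', ε }

Productions for T:
  T → L f T: FIRST = { ')', 'f' }
  T → ): FIRST = { ')' }
Productions for L:
  L → ε: FIRST = { ε }
  L → ) a T: FIRST = { ')' }

Conflict for T: T → L f T and T → )
  Overlap: { ')' }

Answer: Yes. T → L f T / T → ')' on { ')' }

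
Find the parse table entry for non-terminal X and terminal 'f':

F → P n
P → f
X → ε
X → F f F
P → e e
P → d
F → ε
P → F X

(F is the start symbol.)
To find M[X, 'f'], we find productions for X where 'f' is in the predict set (PREDICT(N → α) = (FIRST(α) \ {ε}) ∪ (FOLLOW(N) if α ⇒* ε)).

Relevant sets:
  FIRST(F) = { 'd', 'e', 'f', 'n', ε }
  FOLLOW(X) = { 'n' }

X → ε: PREDICT = { 'n' }
X → F f F: PREDICT = { 'd', 'e', 'f', 'n' }
  'f' is in predict set, so this production goes in M[X, 'f']

M[X, 'f'] = X → F f F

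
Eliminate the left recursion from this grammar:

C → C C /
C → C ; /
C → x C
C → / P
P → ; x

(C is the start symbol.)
C is directly left-recursive. The standard transformation for
  A → A α₁ | ... | A α_m | β₁ | ... | β_n
is
  A  → β₁ A' | ... | β_n A'
  A' → α₁ A' | ... | α_m A' | ε

C → x C becomes C → x C C'
C → / P becomes C → / P C'
C → C C / becomes C' → C / C'
C → C ; / becomes C' → ; / C'
Add C' → ε

Productions for other non-terminals are unchanged:
  P → ; x

Resulting grammar:
C → x C C'
C → / P C'
C' → C / C'
C' → ; / C'
C' → ε
P → ; x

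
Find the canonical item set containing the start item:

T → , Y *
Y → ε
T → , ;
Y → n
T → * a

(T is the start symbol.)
First, augment the grammar with T' → T
I₀ = CLOSURE({ [T' → . T] }):
  [T' → . T] has the dot before T: add [T → . , Y *], [T → . , ;], [T → . * a]
No further items can be added.

I₀ = { [T → . * a], [T → . , ;], [T → . , Y *], [T' → . T] }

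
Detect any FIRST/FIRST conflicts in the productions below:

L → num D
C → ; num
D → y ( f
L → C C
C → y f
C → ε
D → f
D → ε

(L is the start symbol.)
A FIRST/FIRST conflict occurs when two productions N → α and N → β for the same non-terminal have FIRST(α) ∩ FIRST(β) ≠ ∅ (with ε ∈ FIRST of a nullable right-hand side, so two nullable alternatives also conflict).

FIRST sets of the non-terminals at (or reachable through a nullable prefix from) the front of some alternative:
  FIRST(C) = { ';', 'y', ε }

Productions for L:
  L → num D: FIRST = { 'num' }
  L → C C: FIRST = { ';', 'y', ε }
Productions for C:
  C → ; num: FIRST = { ';' }
  C → y f: FIRST = { 'y' }
  C → ε: FIRST = { ε }
Productions for D:
  D → y ( f: FIRST = { 'y' }
  D → f: FIRST = { 'f' }
  D → ε: FIRST = { ε }

All alternatives of each non-terminal have pairwise disjoint FIRST sets.

Answer: No FIRST/FIRST conflicts.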